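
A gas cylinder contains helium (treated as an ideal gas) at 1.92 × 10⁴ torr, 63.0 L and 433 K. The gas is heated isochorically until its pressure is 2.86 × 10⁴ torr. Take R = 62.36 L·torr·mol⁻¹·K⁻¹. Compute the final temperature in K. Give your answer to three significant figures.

Isochoric, so P/T is constant: V₂ = V₁; T₂ = T₁·(P₂/P₁) = 645.0 K.

T₂ ≈ 645 K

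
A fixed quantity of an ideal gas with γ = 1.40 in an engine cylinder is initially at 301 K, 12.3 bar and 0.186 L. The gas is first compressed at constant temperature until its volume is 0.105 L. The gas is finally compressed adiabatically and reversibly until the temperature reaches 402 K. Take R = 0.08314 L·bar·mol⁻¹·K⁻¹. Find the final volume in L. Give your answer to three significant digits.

Isothermal, so P V is constant: T₂ = T₁; P₂ = P₁·(V₁/V₂) = 21.79 bar.
Adiabatic (γ = 1.40), T V^(γ−1) and P V^γ constant: P₃ = P₂·(T₃/T₂)^(γ/(γ−1)) = 59.98 bar; V₃ = V₂·(T₂/T₃)^(1/(γ−1)) = 0.05094 L.

V₃ ≈ 0.0509 L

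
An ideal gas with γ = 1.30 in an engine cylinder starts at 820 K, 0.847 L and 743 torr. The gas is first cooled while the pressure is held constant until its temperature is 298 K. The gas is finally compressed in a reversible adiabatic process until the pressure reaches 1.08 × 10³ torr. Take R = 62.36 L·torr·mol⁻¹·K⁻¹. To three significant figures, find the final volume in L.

V₃ ≈ 0.231 L

Isobaric, so V/T is constant: P₂ = P₁; V₂ = V₁·(T₂/T₁) = 0.3078 L.
Reversible adiabatic, γ = 1.30: T₃ = T₂·(P₃/P₂)^((γ−1)/γ) = 324.9 K; V₃ = V₂·(P₂/P₃)^(1/γ) = 0.2309 L.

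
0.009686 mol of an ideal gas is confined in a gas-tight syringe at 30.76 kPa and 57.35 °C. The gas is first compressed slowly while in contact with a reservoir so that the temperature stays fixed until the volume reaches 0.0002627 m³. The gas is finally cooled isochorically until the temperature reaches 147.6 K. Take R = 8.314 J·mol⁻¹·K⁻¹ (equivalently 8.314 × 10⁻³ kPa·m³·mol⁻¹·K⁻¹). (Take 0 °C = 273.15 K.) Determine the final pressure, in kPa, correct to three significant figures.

Convert: T₁ = 330.5 K.
From PV = nRT: V₁ = nRT₁/P₁ = 0.0008652 m³.
Isothermal, so P V is constant: T₂ = T₁; P₂ = P₁·(V₁/V₂) = 101.3 kPa.
Isochoric, so P/T is constant: V₃ = V₂; P₃ = P₂·(T₃/T₂) = 45.25 kPa.

P₃ ≈ 45.2 kPa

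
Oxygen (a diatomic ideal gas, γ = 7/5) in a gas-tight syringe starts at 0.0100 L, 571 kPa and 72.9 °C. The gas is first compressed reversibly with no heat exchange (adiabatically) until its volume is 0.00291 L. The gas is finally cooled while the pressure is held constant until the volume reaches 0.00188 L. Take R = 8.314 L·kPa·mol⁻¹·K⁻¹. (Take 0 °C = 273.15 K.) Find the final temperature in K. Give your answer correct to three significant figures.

Convert: T₁ = 346.0 K.
Reversible adiabatic, γ = 7/5: T₂ = T₁·(V₁/V₂)^(γ−1) = 567.0 K; P₂ = P₁·(V₁/V₂)^γ = 3215 kPa.
P constant ⇒ V ∝ T: P₃ = P₂; T₃ = T₂·(V₃/V₂) = 366.3 K.

T₃ ≈ 366 K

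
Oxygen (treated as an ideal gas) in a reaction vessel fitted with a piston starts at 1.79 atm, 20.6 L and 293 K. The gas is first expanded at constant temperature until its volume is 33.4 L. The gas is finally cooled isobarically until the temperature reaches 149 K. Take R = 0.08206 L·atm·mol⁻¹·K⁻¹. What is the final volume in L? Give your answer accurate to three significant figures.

V₃ ≈ 17.0 L

T constant ⇒ Boyle's law P V = const: T₂ = T₁; P₂ = P₁·(V₁/V₂) = 1.104 atm.
Isobaric, so V/T is constant: P₃ = P₂; V₃ = V₂·(T₃/T₂) = 16.98 L.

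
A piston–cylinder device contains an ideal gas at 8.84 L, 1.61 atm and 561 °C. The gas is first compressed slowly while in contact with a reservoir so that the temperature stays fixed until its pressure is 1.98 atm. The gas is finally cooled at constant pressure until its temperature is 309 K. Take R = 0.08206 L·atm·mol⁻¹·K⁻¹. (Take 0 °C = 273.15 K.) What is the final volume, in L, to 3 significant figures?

Convert: T₁ = 834.1 K.
Isothermal, so P V is constant: T₂ = T₁; V₂ = V₁·(P₁/P₂) = 7.188 L.
P constant ⇒ V ∝ T: P₃ = P₂; V₃ = V₂·(T₃/T₂) = 2.663 L.

V₃ ≈ 2.66 L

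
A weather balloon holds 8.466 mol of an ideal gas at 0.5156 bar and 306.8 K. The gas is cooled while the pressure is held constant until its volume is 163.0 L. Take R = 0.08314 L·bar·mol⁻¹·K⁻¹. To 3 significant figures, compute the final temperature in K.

T₂ ≈ 119 K

From PV = nRT: V₁ = nRT₁/P₁ = 418.8 L.
Isobaric, so V/T is constant: P₂ = P₁; T₂ = T₁·(V₂/V₁) = 119.4 K.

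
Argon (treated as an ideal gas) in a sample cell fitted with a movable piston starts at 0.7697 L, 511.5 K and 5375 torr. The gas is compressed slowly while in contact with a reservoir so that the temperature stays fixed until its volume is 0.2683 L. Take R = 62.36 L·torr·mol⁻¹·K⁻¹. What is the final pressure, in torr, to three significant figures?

T constant ⇒ Boyle's law P V = const: T₂ = T₁; P₂ = P₁·(V₁/V₂) = 1.542e+04 torr.

P₂ ≈ 1.54e+04 torr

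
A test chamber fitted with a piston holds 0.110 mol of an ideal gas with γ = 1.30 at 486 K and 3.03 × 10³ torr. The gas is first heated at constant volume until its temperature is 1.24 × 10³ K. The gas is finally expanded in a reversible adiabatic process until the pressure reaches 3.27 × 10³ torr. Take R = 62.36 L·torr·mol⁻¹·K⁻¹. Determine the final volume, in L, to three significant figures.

From PV = nRT: V₁ = nRT₁/P₁ = 1.100 L.
Isochoric, so P/T is constant: V₂ = V₁; P₂ = P₁·(T₂/T₁) = 7731 torr.
Adiabatic (γ = 1.30), T V^(γ−1) and P V^γ constant: T₃ = T₂·(P₃/P₂)^((γ−1)/γ) = 1017 K; V₃ = V₂·(P₂/P₃)^(1/γ) = 2.133 L.

V₃ ≈ 2.13 L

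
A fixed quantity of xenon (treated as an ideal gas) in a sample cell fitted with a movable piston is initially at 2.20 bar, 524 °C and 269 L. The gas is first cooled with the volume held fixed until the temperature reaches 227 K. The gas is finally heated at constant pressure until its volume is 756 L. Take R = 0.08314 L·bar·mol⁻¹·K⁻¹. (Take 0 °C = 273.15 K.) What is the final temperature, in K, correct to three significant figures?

T₃ ≈ 638 K

Convert: T₁ = 797.1 K.
Isochoric, so P/T is constant: V₂ = V₁; P₂ = P₁·(T₂/T₁) = 0.6265 bar.
P constant ⇒ V ∝ T: P₃ = P₂; T₃ = T₂·(V₃/V₂) = 638.0 K.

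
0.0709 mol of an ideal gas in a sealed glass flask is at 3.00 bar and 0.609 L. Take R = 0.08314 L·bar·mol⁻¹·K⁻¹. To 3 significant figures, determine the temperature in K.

T ≈ 310 K

PV = nRT ⇒ T = PV/(nR) = (3.00 × 0.609) / (0.0709 × 0.08314)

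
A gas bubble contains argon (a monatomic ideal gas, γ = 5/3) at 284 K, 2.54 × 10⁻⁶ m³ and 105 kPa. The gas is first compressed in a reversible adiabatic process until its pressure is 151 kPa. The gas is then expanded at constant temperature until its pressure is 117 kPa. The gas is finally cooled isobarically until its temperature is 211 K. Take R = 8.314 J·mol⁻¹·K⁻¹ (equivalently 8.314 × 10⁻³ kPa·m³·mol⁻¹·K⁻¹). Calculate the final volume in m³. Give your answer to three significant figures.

Adiabatic (γ = 5/3), T V^(γ−1) and P V^γ constant: T₂ = T₁·(P₂/P₁)^((γ−1)/γ) = 328.4 K; V₂ = V₁·(P₁/P₂)^(1/γ) = 2.042e-06 m³.
T constant ⇒ Boyle's law P V = const: T₃ = T₂; V₃ = V₂·(P₂/P₃) = 2.636e-06 m³.
P constant ⇒ V ∝ T: P₄ = P₃; V₄ = V₃·(T₄/T₃) = 1.694e-06 m³.

V₄ ≈ 1.69e-06 m³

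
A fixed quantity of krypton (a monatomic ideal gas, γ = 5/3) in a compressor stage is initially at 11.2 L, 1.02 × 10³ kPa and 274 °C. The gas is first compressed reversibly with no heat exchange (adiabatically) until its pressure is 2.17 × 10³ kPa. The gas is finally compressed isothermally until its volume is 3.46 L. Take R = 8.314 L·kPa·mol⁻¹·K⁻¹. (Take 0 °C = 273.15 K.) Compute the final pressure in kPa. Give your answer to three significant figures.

P₃ ≈ 4.47e+03 kPa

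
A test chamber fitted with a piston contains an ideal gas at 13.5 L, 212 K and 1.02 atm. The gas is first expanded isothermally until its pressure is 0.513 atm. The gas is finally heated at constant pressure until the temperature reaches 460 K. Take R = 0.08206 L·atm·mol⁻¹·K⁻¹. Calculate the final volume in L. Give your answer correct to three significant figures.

V₃ ≈ 58.2 L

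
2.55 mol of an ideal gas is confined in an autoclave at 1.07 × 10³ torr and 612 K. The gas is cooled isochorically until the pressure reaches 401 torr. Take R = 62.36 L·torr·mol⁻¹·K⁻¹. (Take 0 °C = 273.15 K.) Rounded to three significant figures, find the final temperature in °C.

T₂ ≈ -43.8 °C

From PV = nRT: V₁ = nRT₁/P₁ = 90.95 L.
V constant ⇒ P ∝ T: V₂ = V₁; T₂ = T₁·(P₂/P₁) = 229.4 K.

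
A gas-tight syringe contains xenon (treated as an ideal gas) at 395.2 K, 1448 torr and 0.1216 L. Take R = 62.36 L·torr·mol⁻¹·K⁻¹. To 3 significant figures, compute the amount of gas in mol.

n ≈ 0.00714 mol

PV = nRT ⇒ n = PV/(RT) = (1448 × 0.1216) / (62.36 × 395.2)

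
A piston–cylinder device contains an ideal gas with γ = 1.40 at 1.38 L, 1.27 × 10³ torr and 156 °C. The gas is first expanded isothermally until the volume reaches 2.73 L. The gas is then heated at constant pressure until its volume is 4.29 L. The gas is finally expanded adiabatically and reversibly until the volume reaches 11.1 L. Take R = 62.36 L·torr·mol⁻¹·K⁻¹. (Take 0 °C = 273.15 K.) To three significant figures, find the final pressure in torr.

P₄ ≈ 170 torr

Convert: T₁ = 429.1 K.
T constant ⇒ Boyle's law P V = const: T₂ = T₁; P₂ = P₁·(V₁/V₂) = 642.0 torr.
Isobaric, so V/T is constant: P₃ = P₂; T₃ = T₂·(V₃/V₂) = 674.4 K.
Reversible adiabatic, γ = 1.40: T₄ = T₃·(V₃/V₄)^(γ−1) = 461.1 K; P₄ = P₃·(V₃/V₄)^γ = 169.6 torr.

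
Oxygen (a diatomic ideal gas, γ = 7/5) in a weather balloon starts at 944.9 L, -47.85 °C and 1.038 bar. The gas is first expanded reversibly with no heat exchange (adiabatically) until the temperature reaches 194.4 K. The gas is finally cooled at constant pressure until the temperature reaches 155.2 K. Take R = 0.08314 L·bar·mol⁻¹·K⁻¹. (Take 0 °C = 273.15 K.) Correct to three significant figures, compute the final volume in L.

Convert: T₁ = 225.3 K.
Adiabatic (γ = 7/5), T V^(γ−1) and P V^γ constant: P₂ = P₁·(T₂/T₁)^(γ/(γ−1)) = 0.6194 bar; V₂ = V₁·(T₁/T₂)^(1/(γ−1)) = 1366 L.
P constant ⇒ V ∝ T: P₃ = P₂; V₃ = V₂·(T₃/T₂) = 1091 L.

V₃ ≈ 1.09e+03 L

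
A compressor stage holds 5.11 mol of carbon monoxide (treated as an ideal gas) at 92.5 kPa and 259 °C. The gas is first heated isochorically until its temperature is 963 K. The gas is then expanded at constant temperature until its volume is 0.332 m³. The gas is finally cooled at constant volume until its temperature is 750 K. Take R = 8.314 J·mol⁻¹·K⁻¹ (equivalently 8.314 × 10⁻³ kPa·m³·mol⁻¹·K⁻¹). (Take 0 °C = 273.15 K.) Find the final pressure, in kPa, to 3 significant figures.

P₄ ≈ 96.0 kPa

Convert: T₁ = 532.1 K.
From PV = nRT: V₁ = nRT₁/P₁ = 0.2444 m³.
Isochoric, so P/T is constant: V₂ = V₁; P₂ = P₁·(T₂/T₁) = 167.4 kPa.
Isothermal, so P V is constant: T₃ = T₂; P₃ = P₂·(V₂/V₃) = 123.2 kPa.
V constant ⇒ P ∝ T: V₄ = V₃; P₄ = P₃·(T₄/T₃) = 95.97 kPa.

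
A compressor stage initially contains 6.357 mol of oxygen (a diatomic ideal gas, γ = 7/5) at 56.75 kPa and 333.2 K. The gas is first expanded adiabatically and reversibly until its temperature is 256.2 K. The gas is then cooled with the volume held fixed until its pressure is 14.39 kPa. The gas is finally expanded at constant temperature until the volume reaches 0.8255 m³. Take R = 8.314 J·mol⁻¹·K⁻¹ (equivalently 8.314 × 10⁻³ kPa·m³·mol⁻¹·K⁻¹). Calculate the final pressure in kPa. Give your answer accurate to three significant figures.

P₄ ≈ 10.4 kPa

From PV = nRT: V₁ = nRT₁/P₁ = 0.3103 m³.
Reversible adiabatic, γ = 7/5: P₂ = P₁·(T₂/T₁)^(γ/(γ−1)) = 22.62 kPa; V₂ = V₁·(T₁/T₂)^(1/(γ−1)) = 0.5986 m³.
Isochoric, so P/T is constant: V₃ = V₂; T₃ = T₂·(P₃/P₂) = 163.0 K.
Isothermal, so P V is constant: T₄ = T₃; P₄ = P₃·(V₃/V₄) = 10.43 kPa.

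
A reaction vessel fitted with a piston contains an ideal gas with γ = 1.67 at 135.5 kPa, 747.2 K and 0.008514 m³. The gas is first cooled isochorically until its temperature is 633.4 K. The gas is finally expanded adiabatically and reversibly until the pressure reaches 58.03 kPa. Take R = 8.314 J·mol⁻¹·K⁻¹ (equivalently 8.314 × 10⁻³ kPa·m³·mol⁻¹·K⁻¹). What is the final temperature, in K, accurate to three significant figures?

T₃ ≈ 482 K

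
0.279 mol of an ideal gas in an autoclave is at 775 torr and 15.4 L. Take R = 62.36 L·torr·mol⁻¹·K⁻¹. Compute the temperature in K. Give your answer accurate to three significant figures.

T ≈ 686 K

PV = nRT ⇒ T = PV/(nR) = (775 × 15.4) / (0.279 × 62.36)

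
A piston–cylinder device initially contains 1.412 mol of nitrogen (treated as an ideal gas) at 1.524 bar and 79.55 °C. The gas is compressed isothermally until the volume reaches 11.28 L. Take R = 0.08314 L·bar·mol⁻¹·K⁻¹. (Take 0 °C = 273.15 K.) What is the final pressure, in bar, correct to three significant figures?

P₂ ≈ 3.67 bar

Convert: T₁ = 352.7 K.
From PV = nRT: V₁ = nRT₁/P₁ = 27.17 L.
Isothermal, so P V is constant: T₂ = T₁; P₂ = P₁·(V₁/V₂) = 3.671 bar.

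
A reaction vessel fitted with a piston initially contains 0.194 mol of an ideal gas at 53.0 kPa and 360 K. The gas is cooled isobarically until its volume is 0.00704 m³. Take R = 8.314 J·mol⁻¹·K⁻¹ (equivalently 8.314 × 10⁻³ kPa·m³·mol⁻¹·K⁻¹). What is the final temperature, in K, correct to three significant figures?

From PV = nRT: V₁ = nRT₁/P₁ = 0.01096 m³.
Isobaric, so V/T is constant: P₂ = P₁; T₂ = T₁·(V₂/V₁) = 231.3 K.

T₂ ≈ 231 K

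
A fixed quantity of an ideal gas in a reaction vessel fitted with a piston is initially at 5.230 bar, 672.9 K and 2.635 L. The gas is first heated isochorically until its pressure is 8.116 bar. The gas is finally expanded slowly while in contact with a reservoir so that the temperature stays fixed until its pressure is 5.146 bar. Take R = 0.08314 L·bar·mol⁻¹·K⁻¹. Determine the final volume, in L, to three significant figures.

V₃ ≈ 4.16 L

V constant ⇒ P ∝ T: V₂ = V₁; T₂ = T₁·(P₂/P₁) = 1044 K.
T constant ⇒ Boyle's law P V = const: T₃ = T₂; V₃ = V₂·(P₂/P₃) = 4.156 L.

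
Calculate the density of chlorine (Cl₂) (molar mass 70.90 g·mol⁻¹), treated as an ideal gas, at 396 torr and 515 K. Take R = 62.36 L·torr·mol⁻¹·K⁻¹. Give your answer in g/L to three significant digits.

ρ = PM/(RT) = (396 × 70.90) / (62.36 × 515.0)

ρ ≈ 0.874 g/L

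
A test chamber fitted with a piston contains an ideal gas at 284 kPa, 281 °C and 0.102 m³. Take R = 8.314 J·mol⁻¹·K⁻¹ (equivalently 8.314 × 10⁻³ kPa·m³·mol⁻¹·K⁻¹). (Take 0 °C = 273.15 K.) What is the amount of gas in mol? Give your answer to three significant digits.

n ≈ 6.29 mol

Convert: T = 554.15 K.
PV = nRT ⇒ n = PV/(RT) = (284 × 0.102) / (8.314 × 10⁻³ × 554.15)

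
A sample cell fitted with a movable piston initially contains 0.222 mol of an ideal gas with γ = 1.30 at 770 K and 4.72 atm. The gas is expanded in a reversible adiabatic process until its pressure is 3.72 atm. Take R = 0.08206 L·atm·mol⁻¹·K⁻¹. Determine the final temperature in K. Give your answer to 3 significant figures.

From PV = nRT: V₁ = nRT₁/P₁ = 2.972 L.
Reversible adiabatic, γ = 1.30: T₂ = T₁·(P₂/P₁)^((γ−1)/γ) = 728.8 K; V₂ = V₁·(P₁/P₂)^(1/γ) = 3.569 L.

T₂ ≈ 729 K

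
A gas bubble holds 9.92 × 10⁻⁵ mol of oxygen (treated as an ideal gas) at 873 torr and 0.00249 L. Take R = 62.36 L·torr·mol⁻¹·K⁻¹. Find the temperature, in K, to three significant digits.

PV = nRT ⇒ T = PV/(nR) = (873 × 0.00249) / (9.92e-05 × 62.36)

T ≈ 351 K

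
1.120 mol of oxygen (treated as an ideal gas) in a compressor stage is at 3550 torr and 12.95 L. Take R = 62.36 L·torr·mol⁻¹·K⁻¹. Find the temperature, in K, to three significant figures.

PV = nRT ⇒ T = PV/(nR) = (3550 × 12.95) / (1.120 × 62.36)

T ≈ 658 K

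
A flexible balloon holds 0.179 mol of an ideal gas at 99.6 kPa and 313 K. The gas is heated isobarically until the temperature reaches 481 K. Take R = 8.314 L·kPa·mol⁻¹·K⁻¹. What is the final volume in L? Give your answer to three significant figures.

From PV = nRT: V₁ = nRT₁/P₁ = 4.677 L.
Isobaric, so V/T is constant: P₂ = P₁; V₂ = V₁·(T₂/T₁) = 7.187 L.

V₂ ≈ 7.19 L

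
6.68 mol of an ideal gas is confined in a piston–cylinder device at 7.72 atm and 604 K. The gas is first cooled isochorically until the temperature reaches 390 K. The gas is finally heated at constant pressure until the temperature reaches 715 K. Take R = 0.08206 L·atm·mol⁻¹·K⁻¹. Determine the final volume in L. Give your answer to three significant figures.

V₃ ≈ 78.6 L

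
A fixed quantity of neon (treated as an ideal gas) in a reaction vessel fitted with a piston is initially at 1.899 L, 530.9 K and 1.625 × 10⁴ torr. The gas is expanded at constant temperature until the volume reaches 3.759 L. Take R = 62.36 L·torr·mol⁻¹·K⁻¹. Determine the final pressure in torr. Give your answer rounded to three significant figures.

Isothermal, so P V is constant: T₂ = T₁; P₂ = P₁·(V₁/V₂) = 8209 torr.

P₂ ≈ 8.21e+03 torr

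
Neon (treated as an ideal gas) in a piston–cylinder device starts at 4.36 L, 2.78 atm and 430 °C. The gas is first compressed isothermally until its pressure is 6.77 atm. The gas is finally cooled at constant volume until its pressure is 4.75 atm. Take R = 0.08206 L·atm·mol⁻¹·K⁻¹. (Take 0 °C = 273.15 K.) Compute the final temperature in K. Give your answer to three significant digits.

T₃ ≈ 493 K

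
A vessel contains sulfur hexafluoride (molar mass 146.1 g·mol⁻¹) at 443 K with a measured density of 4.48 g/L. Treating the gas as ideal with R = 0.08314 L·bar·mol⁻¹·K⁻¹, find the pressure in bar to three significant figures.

P ≈ 1.13 bar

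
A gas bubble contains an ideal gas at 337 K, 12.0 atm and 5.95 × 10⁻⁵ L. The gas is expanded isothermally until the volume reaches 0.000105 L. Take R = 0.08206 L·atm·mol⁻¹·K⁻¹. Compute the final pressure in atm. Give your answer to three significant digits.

P₂ ≈ 6.80 atm

T constant ⇒ Boyle's law P V = const: T₂ = T₁; P₂ = P₁·(V₁/V₂) = 6.800 atm.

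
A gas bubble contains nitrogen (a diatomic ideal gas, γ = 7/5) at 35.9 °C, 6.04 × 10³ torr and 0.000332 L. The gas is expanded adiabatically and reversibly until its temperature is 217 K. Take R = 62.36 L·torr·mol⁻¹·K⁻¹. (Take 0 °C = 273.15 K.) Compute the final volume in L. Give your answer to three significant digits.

Convert: T₁ = 309.0 K.
Reversible adiabatic, γ = 7/5: P₂ = P₁·(T₂/T₁)^(γ/(γ−1)) = 1752 torr; V₂ = V₁·(T₁/T₂)^(1/(γ−1)) = 0.0008036 L.

V₂ ≈ 0.000804 L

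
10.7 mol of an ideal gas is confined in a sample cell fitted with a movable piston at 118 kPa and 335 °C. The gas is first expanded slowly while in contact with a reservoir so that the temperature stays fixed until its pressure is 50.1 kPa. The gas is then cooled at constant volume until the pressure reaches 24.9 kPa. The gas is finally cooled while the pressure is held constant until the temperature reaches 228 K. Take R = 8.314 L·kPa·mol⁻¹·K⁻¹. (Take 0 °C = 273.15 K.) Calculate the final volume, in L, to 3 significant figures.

V₄ ≈ 815 L

Convert: T₁ = 608.1 K.
From PV = nRT: V₁ = nRT₁/P₁ = 458.5 L.
Isothermal, so P V is constant: T₂ = T₁; V₂ = V₁·(P₁/P₂) = 1080 L.
Isochoric, so P/T is constant: V₃ = V₂; T₃ = T₂·(P₃/P₂) = 302.3 K.
P constant ⇒ V ∝ T: P₄ = P₃; V₄ = V₃·(T₄/T₃) = 814.6 L.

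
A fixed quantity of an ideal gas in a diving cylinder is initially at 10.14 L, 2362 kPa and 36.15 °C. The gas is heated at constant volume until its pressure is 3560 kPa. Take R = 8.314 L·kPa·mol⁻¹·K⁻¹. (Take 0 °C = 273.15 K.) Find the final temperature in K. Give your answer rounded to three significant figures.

T₂ ≈ 466 K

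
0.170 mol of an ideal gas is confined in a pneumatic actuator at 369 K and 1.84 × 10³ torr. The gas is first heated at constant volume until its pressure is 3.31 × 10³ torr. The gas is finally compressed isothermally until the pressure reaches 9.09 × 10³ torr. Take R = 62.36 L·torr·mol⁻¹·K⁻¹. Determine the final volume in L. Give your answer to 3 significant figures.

V₃ ≈ 0.774 L

From PV = nRT: V₁ = nRT₁/P₁ = 2.126 L.
V constant ⇒ P ∝ T: V₂ = V₁; T₂ = T₁·(P₂/P₁) = 663.8 K.
Isothermal, so P V is constant: T₃ = T₂; V₃ = V₂·(P₂/P₃) = 0.7742 L.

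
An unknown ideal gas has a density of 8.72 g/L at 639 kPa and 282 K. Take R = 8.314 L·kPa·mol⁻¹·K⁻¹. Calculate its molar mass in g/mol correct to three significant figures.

ρ = PM/(RT) ⇒ M = ρRT/P = (8.72 × 8.314 × 282.0) / 639

M ≈ 32.0 g/mol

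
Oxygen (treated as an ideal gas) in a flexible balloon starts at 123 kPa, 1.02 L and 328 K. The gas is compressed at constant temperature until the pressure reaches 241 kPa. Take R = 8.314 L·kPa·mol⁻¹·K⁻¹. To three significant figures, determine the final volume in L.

V₂ ≈ 0.521 L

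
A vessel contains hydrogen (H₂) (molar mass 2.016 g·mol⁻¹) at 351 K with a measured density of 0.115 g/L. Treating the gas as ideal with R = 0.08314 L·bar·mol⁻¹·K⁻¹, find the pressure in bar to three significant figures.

P ≈ 1.66 bar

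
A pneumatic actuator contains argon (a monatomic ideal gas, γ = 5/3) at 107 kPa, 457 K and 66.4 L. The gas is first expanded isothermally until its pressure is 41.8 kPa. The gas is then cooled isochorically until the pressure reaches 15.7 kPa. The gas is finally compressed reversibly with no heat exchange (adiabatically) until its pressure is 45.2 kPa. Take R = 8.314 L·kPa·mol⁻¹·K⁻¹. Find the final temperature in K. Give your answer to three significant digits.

Isothermal, so P V is constant: T₂ = T₁; V₂ = V₁·(P₁/P₂) = 170.0 L.
V constant ⇒ P ∝ T: V₃ = V₂; T₃ = T₂·(P₃/P₂) = 171.6 K.
Reversible adiabatic, γ = 5/3: T₄ = T₃·(P₄/P₃)^((γ−1)/γ) = 262.0 K; V₄ = V₃·(P₃/P₄)^(1/γ) = 90.12 L.

T₄ ≈ 262 K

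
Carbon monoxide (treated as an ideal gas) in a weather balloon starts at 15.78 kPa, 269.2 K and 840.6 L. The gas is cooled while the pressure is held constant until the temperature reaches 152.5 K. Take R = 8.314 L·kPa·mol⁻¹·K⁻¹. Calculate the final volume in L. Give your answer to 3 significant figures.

V₂ ≈ 476 L

P constant ⇒ V ∝ T: P₂ = P₁; V₂ = V₁·(T₂/T₁) = 476.2 L.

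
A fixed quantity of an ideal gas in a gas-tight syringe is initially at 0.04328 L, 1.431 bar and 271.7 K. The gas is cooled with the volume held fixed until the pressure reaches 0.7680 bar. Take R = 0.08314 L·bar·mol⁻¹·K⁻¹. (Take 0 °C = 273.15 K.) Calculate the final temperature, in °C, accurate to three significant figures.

T₂ ≈ -127 °C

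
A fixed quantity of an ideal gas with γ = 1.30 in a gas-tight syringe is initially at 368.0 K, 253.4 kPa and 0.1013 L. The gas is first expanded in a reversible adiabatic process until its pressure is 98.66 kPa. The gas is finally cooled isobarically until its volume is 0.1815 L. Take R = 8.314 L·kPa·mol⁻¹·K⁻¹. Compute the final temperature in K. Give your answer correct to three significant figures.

T₃ ≈ 257 K

Adiabatic (γ = 1.30), T V^(γ−1) and P V^γ constant: T₂ = T₁·(P₂/P₁)^((γ−1)/γ) = 296.0 K; V₂ = V₁·(P₁/P₂)^(1/γ) = 0.2093 L.
P constant ⇒ V ∝ T: P₃ = P₂; T₃ = T₂·(V₃/V₂) = 256.7 K.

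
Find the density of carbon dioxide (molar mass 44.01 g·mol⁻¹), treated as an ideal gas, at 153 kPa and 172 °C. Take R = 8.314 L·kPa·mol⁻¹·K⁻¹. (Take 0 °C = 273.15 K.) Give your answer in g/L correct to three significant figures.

ρ ≈ 1.82 g/L

ρ = PM/(RT) = (153 × 44.01) / (8.314 × 445.1)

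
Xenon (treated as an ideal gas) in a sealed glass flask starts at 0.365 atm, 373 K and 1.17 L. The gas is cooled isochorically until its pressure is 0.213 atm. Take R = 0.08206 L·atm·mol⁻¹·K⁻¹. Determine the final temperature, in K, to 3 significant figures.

Isochoric, so P/T is constant: V₂ = V₁; T₂ = T₁·(P₂/P₁) = 217.7 K.

T₂ ≈ 218 K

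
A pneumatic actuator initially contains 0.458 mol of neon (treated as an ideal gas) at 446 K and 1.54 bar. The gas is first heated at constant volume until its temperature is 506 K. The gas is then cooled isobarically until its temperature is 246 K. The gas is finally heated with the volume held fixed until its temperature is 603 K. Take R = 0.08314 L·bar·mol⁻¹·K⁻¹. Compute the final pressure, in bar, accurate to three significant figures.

P₄ ≈ 4.28 bar

From PV = nRT: V₁ = nRT₁/P₁ = 11.03 L.
V constant ⇒ P ∝ T: V₂ = V₁; P₂ = P₁·(T₂/T₁) = 1.747 bar.
P constant ⇒ V ∝ T: P₃ = P₂; V₃ = V₂·(T₃/T₂) = 5.361 L.
V constant ⇒ P ∝ T: V₄ = V₃; P₄ = P₃·(T₄/T₃) = 4.283 bar.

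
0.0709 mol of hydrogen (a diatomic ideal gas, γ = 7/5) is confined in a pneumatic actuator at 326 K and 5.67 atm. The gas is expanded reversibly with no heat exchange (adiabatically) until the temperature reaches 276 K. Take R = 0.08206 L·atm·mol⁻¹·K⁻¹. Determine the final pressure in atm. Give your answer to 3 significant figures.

P₂ ≈ 3.17 atm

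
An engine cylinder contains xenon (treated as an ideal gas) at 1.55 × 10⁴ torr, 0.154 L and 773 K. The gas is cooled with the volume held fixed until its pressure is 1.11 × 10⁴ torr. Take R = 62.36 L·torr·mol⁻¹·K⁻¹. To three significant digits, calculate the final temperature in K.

Isochoric, so P/T is constant: V₂ = V₁; T₂ = T₁·(P₂/P₁) = 553.6 K.

T₂ ≈ 554 K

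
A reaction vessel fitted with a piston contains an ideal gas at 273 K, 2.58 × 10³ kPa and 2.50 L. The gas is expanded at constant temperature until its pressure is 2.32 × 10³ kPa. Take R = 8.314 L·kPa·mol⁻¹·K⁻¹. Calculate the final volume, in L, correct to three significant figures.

V₂ ≈ 2.78 L

Isothermal, so P V is constant: T₂ = T₁; V₂ = V₁·(P₁/P₂) = 2.780 L.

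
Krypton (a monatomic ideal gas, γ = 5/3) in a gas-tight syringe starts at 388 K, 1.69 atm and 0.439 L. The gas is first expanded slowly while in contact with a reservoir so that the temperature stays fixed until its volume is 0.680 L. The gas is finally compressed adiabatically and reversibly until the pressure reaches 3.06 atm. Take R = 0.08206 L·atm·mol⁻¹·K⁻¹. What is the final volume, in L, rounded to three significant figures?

T constant ⇒ Boyle's law P V = const: T₂ = T₁; P₂ = P₁·(V₁/V₂) = 1.091 atm.
Reversible adiabatic, γ = 5/3: T₃ = T₂·(P₃/P₂)^((γ−1)/γ) = 586.1 K; V₃ = V₂·(P₂/P₃)^(1/γ) = 0.3663 L.

V₃ ≈ 0.366 L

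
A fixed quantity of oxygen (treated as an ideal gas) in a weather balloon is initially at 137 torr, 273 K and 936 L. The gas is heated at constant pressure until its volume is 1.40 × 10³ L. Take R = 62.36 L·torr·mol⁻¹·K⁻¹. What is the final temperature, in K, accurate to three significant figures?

P constant ⇒ V ∝ T: P₂ = P₁; T₂ = T₁·(V₂/V₁) = 408.3 K.

T₂ ≈ 408 K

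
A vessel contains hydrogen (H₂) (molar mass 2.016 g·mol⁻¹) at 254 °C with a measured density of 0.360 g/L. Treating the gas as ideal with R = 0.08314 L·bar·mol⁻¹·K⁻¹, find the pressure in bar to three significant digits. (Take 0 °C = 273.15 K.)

ρ = PM/(RT) ⇒ P = ρRT/M = (0.360 × 0.08314 × 527.1) / 2.016

P ≈ 7.83 bar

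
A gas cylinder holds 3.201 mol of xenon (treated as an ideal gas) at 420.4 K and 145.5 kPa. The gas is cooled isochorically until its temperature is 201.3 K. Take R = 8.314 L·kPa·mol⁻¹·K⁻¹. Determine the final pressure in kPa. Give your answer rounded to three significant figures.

P₂ ≈ 69.7 kPa

From PV = nRT: V₁ = nRT₁/P₁ = 76.89 L.
V constant ⇒ P ∝ T: V₂ = V₁; P₂ = P₁·(T₂/T₁) = 69.67 kPa.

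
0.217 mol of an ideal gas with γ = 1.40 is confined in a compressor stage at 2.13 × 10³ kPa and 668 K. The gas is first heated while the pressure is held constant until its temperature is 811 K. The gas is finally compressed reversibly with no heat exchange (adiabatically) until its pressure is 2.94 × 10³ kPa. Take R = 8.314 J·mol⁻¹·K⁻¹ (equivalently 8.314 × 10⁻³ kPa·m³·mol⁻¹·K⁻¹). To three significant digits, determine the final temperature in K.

From PV = nRT: V₁ = nRT₁/P₁ = 0.0005658 m³.
P constant ⇒ V ∝ T: P₂ = P₁; V₂ = V₁·(T₂/T₁) = 0.0006869 m³.
Adiabatic (γ = 1.40), T V^(γ−1) and P V^γ constant: T₃ = T₂·(P₃/P₂)^((γ−1)/γ) = 889.2 K; V₃ = V₂·(P₂/P₃)^(1/γ) = 0.0005457 m³.

T₃ ≈ 889 K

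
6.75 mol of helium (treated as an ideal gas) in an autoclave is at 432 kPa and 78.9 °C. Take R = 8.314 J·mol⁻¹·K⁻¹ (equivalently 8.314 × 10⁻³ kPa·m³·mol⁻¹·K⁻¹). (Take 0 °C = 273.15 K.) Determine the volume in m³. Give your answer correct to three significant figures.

Convert: T = 352.05 K.
PV = nRT ⇒ V = nRT/P = (6.75 × 8.314 × 10⁻³ × 352.05) / 432

V ≈ 0.0457 m³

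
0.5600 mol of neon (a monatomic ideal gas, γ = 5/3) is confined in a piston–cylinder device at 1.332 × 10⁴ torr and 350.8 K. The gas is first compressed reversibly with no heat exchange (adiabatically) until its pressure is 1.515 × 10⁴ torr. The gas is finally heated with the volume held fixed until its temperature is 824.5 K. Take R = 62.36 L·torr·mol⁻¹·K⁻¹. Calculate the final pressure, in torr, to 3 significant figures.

P₃ ≈ 3.38e+04 torr

From PV = nRT: V₁ = nRT₁/P₁ = 0.9197 L.
Adiabatic (γ = 5/3), T V^(γ−1) and P V^γ constant: T₂ = T₁·(P₂/P₁)^((γ−1)/γ) = 369.3 K; V₂ = V₁·(P₁/P₂)^(1/γ) = 0.8513 L.
Isochoric, so P/T is constant: V₃ = V₂; P₃ = P₂·(T₃/T₂) = 3.382e+04 torr.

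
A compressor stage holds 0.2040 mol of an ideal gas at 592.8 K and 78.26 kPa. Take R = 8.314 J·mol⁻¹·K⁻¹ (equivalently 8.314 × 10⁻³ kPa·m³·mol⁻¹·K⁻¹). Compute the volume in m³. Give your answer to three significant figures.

V ≈ 0.0128 m³

PV = nRT ⇒ V = nRT/P = (0.2040 × 8.314 × 10⁻³ × 592.8) / 78.26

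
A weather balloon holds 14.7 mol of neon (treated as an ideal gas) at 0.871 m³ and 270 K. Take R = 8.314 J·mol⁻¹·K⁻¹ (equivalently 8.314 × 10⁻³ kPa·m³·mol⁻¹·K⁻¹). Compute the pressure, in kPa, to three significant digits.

P ≈ 37.9 kPa

PV = nRT ⇒ P = nRT/V = (14.7 × 8.314 × 10⁻³ × 270) / 0.871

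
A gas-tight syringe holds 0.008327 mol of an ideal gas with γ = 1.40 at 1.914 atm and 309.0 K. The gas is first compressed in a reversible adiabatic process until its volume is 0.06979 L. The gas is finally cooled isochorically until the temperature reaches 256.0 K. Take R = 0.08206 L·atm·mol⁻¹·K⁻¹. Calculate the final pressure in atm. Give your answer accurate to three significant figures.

P₃ ≈ 2.51 atm

From PV = nRT: V₁ = nRT₁/P₁ = 0.1103 L.
Reversible adiabatic, γ = 1.40: T₂ = T₁·(V₁/V₂)^(γ−1) = 371.1 K; P₂ = P₁·(V₁/V₂)^γ = 3.633 atm.
Isochoric, so P/T is constant: V₃ = V₂; P₃ = P₂·(T₃/T₂) = 2.506 atm.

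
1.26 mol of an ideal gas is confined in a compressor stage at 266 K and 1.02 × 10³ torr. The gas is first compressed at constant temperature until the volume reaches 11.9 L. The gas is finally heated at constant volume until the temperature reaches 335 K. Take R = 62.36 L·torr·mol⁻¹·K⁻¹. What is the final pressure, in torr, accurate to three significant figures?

From PV = nRT: V₁ = nRT₁/P₁ = 20.49 L.
Isothermal, so P V is constant: T₂ = T₁; P₂ = P₁·(V₁/V₂) = 1756 torr.
V constant ⇒ P ∝ T: V₃ = V₂; P₃ = P₂·(T₃/T₂) = 2212 torr.

P₃ ≈ 2.21e+03 torr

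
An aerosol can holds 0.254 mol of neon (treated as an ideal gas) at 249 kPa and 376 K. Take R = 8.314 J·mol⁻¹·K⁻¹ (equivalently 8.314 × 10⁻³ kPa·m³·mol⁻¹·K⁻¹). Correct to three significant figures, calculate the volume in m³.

V ≈ 0.00319 m³

PV = nRT ⇒ V = nRT/P = (0.254 × 8.314 × 10⁻³ × 376) / 249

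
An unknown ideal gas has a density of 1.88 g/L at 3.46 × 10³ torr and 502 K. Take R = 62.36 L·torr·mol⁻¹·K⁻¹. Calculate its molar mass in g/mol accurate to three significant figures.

ρ = PM/(RT) ⇒ M = ρRT/P = (1.88 × 62.36 × 502.0) / 3.46e+03

M ≈ 17.0 g/mol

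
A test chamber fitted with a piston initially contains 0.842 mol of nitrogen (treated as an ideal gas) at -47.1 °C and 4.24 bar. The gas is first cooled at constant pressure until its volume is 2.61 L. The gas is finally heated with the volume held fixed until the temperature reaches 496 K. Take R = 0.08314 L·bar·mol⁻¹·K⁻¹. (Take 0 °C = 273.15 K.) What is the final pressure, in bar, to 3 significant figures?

Convert: T₁ = 226.0 K.
From PV = nRT: V₁ = nRT₁/P₁ = 3.732 L.
P constant ⇒ V ∝ T: P₂ = P₁; T₂ = T₁·(V₂/V₁) = 158.1 K.
V constant ⇒ P ∝ T: V₃ = V₂; P₃ = P₂·(T₃/T₂) = 13.30 bar.

P₃ ≈ 13.3 bar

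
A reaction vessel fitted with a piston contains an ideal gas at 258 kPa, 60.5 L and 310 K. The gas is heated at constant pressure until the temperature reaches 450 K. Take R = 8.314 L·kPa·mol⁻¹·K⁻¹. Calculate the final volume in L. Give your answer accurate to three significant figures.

Isobaric, so V/T is constant: P₂ = P₁; V₂ = V₁·(T₂/T₁) = 87.82 L.

V₂ ≈ 87.8 L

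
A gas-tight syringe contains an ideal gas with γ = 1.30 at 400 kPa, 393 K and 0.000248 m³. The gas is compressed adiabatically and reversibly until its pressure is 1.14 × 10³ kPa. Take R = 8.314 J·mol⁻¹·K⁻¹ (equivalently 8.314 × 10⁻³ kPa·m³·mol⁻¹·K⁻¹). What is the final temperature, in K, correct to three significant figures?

T₂ ≈ 500 K

Reversible adiabatic, γ = 1.30: T₂ = T₁·(P₂/P₁)^((γ−1)/γ) = 500.4 K; V₂ = V₁·(P₁/P₂)^(1/γ) = 0.0001108 m³.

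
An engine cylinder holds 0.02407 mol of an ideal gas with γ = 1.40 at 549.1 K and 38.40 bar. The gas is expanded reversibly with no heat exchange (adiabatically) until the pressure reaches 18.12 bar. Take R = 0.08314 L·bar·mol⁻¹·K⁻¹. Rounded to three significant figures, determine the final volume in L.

V₂ ≈ 0.0489 L

From PV = nRT: V₁ = nRT₁/P₁ = 0.02862 L.
Reversible adiabatic, γ = 1.40: T₂ = T₁·(P₂/P₁)^((γ−1)/γ) = 443.1 K; V₂ = V₁·(P₁/P₂)^(1/γ) = 0.04893 L.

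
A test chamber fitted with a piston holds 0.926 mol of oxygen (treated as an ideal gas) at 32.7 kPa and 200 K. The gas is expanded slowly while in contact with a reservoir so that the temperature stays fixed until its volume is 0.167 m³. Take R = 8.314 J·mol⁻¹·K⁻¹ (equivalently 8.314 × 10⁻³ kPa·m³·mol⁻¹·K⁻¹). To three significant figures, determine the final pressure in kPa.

P₂ ≈ 9.22 kPa

From PV = nRT: V₁ = nRT₁/P₁ = 0.04709 m³.
T constant ⇒ Boyle's law P V = const: T₂ = T₁; P₂ = P₁·(V₁/V₂) = 9.220 kPa.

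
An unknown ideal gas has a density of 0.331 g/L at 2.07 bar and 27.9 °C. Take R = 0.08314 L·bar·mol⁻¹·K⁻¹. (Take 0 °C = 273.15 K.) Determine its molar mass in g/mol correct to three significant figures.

ρ = PM/(RT) ⇒ M = ρRT/P = (0.331 × 0.08314 × 301.0) / 2.07

M ≈ 4.00 g/mol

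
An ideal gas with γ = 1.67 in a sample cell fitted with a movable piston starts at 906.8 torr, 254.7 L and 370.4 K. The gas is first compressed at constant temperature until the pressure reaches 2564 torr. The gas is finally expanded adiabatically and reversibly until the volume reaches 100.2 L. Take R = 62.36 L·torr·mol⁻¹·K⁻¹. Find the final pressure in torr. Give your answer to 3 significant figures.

Isothermal, so P V is constant: T₂ = T₁; V₂ = V₁·(P₁/P₂) = 90.08 L.
Reversible adiabatic, γ = 1.67: T₃ = T₂·(V₂/V₃)^(γ−1) = 344.9 K; P₃ = P₂·(V₂/V₃)^γ = 2146 torr.

P₃ ≈ 2.15e+03 torr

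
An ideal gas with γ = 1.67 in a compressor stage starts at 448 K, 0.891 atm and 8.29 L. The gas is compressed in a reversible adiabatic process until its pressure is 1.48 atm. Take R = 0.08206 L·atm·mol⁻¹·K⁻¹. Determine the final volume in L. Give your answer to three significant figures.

Adiabatic (γ = 1.67), T V^(γ−1) and P V^γ constant: T₂ = T₁·(P₂/P₁)^((γ−1)/γ) = 549.2 K; V₂ = V₁·(P₁/P₂)^(1/γ) = 6.118 L.

V₂ ≈ 6.12 L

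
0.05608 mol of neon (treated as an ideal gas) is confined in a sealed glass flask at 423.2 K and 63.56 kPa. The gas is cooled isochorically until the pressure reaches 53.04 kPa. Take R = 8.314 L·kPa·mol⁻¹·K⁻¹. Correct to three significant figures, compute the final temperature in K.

From PV = nRT: V₁ = nRT₁/P₁ = 3.104 L.
V constant ⇒ P ∝ T: V₂ = V₁; T₂ = T₁·(P₂/P₁) = 353.2 K.

T₂ ≈ 353 K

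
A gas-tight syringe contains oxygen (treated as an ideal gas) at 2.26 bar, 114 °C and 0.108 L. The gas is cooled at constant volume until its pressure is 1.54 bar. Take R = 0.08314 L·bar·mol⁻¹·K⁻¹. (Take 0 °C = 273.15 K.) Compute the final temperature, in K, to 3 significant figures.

T₂ ≈ 264 K

Convert: T₁ = 387.1 K.
Isochoric, so P/T is constant: V₂ = V₁; T₂ = T₁·(P₂/P₁) = 263.8 K.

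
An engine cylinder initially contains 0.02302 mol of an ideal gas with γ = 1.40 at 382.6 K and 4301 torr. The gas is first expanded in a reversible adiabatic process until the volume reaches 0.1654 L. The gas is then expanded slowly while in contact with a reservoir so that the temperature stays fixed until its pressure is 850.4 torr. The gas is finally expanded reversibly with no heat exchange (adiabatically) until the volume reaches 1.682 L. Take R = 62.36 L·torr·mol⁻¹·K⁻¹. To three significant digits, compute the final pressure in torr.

P₄ ≈ 193 torr

From PV = nRT: V₁ = nRT₁/P₁ = 0.1277 L.
Adiabatic (γ = 1.40), T V^(γ−1) and P V^γ constant: T₂ = T₁·(V₁/V₂)^(γ−1) = 345.0 K; P₂ = P₁·(V₁/V₂)^γ = 2994 torr.
T constant ⇒ Boyle's law P V = const: T₃ = T₂; V₃ = V₂·(P₂/P₃) = 0.5824 L.
Adiabatic (γ = 1.40), T V^(γ−1) and P V^γ constant: T₄ = T₃·(V₃/V₄)^(γ−1) = 225.7 K; P₄ = P₃·(V₃/V₄)^γ = 192.6 torr.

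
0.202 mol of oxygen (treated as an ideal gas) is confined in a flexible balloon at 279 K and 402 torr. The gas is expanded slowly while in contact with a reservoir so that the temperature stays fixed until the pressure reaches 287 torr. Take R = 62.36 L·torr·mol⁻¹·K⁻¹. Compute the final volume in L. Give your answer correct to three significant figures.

V₂ ≈ 12.2 L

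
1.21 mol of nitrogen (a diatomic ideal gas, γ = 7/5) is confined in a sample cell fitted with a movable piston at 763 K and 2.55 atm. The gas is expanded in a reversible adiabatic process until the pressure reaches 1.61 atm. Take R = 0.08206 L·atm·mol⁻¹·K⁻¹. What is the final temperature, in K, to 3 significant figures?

From PV = nRT: V₁ = nRT₁/P₁ = 29.71 L.
Adiabatic (γ = 7/5), T V^(γ−1) and P V^γ constant: T₂ = T₁·(P₂/P₁)^((γ−1)/γ) = 669.1 K; V₂ = V₁·(P₁/P₂)^(1/γ) = 41.26 L.

T₂ ≈ 669 K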